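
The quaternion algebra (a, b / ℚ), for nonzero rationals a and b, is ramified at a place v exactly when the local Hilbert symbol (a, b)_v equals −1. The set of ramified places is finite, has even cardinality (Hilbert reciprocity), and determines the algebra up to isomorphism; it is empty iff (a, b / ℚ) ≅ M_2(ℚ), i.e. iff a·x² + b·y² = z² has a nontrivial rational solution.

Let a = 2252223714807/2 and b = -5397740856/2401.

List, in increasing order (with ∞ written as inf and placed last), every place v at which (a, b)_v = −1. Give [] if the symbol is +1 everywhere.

(a, b) ≡ (33081774, -57646) mod (ℚ^×)²; places V = {2, 3, 7, 11, 17, 19, 23, 31, 37, 41, ∞}.
(a,b)_7: α=0, u≡5; β=-4, v≡3 (mod 7); (5|7)=-1, (3|7)=-1; sign (−1)^0·-1^-4·-1^0 = +1.
(a,b)_19: α=1, u≡4; β=1, v≡17 (mod 19); (4|19)=+1, (17|19)=+1; sign (−1)^1·+1^1·+1^1 = -1.
(a,b)_41: α=2, u≡15; β=1, v≡22 (mod 41); (15|41)=-1, (22|41)=-1; sign (−1)^0·-1^1·-1^2 = -1.
(a,b)_23: α=1, u≡14; β=0, v≡5 (mod 23); (14|23)=-1, (5|23)=-1; sign (−1)^0·-1^0·-1^1 = -1.
(a,b)_11: α=1, u≡9; β=0, v≡3 (mod 11); (9|11)=+1, (3|11)=+1; sign (−1)^0·+1^0·+1^1 = +1.
(a,b)_∞: sgn(33081774)=+, sgn(-57646)=−, so +1.
(a,b)_31: α=1, u≡7; β=0, v≡16 (mod 31); (7|31)=+1, (16|31)=+1; sign (−1)^0·+1^0·+1^1 = +1.
(a,b)_3: α=5, u≡2; β=4, v≡2 (mod 3); (2|3)=-1, (2|3)=-1; sign (−1)^0·-1^4·-1^5 = -1.
(a,b)_2: α=-1, β=3; u≡7, v≡1 (mod 8); ε(u)ε(v)=1·0, αω(v)=-1·0, βω(u)=3·0; sum ≡ 0  ⇒  +1.
(a,b)_17: α=0, u≡7; β=2, v≡13 (mod 17); (7|17)=-1, (13|17)=+1; sign (−1)^0·-1^2·+1^0 = +1.
(a,b)_37: α=1, u≡27; β=1, v≡26 (mod 37); (27|37)=+1, (26|37)=+1; sign (−1)^0·+1^1·+1^1 = +1.
(33081774, -57646 / ℚ) ramifies at {3, 19, 23, 41}: a division algebra.

[3, 19, 23, 41]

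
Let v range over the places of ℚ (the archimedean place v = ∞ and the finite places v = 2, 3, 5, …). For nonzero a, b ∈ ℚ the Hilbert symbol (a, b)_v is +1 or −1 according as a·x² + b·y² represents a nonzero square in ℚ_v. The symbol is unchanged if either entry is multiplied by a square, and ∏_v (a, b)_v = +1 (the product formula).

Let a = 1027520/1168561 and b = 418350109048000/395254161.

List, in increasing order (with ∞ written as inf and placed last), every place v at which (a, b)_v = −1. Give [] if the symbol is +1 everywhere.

Mod squares: a ≡ 95, b ≡ 2506195. Check v ∈ {∞, 2, 3, 5, 13, 17, 19, 23, 31, 37, 47}.
v=3: a=3^0·(≡2), b=3^-4·(≡1) mod 3; (2|3)=-1, (1|3)=+1; (−1)^{0·-4·1}·(-1)^-4·(+1)^0 = +1.
v=19: a=19^1·(≡11), b=19^3·(≡5) mod 19; (11|19)=+1, (5|19)=+1; (−1)^{1·3·9}·(+1)^3·(+1)^1 = -1.
v=13: a=13^2·(≡12), b=13^0·(≡4) mod 13; (12|13)=+1, (4|13)=+1; (−1)^{2·0·6}·(+1)^0·(+1)^2 = +1.
v=5: a=5^1·(≡4), b=5^3·(≡4) mod 5; (4|5)=+1, (4|5)=+1; (−1)^{1·3·2}·(+1)^3·(+1)^1 = +1.
v=37: a=37^0·(≡34), b=37^1·(≡36) mod 37; (34|37)=+1, (36|37)=+1; (−1)^{0·1·18}·(+1)^1·(+1)^0 = +1.
v=2: v_2(a)=6, v_2(b)=6; units ≡ 7, 3 (mod 8); ε·ε+αω+βω = 1·1+6·1+6·0 ≡ 1  ⇒  (a,b)_2 = -1.
v=∞: 95 > 0 and 2506195 > 0  ⇒  (a,b)_∞ = +1.
v=17: a=17^0·(≡14), b=17^2·(≡9) mod 17; (14|17)=-1, (9|17)=+1; (−1)^{0·2·8}·(-1)^2·(+1)^0 = +1.
v=47: a=47^-2·(≡24), b=47^-4·(≡2) mod 47; (24|47)=+1, (2|47)=+1; (−1)^{-2·-4·23}·(+1)^-4·(+1)^-2 = +1.
v=23: a=23^-2·(≡18), b=23^1·(≡19) mod 23; (18|23)=+1, (19|23)=-1; (−1)^{-2·1·11}·(+1)^1·(-1)^-2 = +1.
v=31: a=31^0·(≡19), b=31^1·(≡10) mod 31; (19|31)=+1, (10|31)=+1; (−1)^{0·1·15}·(+1)^1·(+1)^0 = +1.
(95, 2506195 / ℚ) ramifies at {2, 19}: a division algebra.

[2, 19]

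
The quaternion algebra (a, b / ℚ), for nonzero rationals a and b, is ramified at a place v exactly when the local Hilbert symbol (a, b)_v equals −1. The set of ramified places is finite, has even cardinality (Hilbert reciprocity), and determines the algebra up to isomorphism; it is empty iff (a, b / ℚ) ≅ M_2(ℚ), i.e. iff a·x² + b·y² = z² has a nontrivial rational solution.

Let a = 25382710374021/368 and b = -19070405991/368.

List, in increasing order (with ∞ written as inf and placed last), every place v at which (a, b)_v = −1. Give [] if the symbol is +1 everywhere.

[2, 3, 13, 23]

Mod squares: a ≡ 9867, b ≡ -897. Check v ∈ {∞, 2, 3, 7, 11, 13, 23}.
v=23: a=23^-1·(≡22), b=23^-1·(≡15) mod 23; (22|23)=-1, (15|23)=-1; (−1)^{-1·-1·11}·(-1)^-1·(-1)^-1 = -1.
v=∞: 9867 > 0 and -897 < 0  ⇒  (a,b)_∞ = +1.
v=7: a=7^2·(≡4), b=7^2·(≡3) mod 7; (4|7)=+1, (3|7)=-1; (−1)^{2·2·3}·(+1)^2·(-1)^2 = +1.
v=2: v_2(a)=-4, v_2(b)=-4; units ≡ 3, 7 (mod 8); ε·ε+αω+βω = 1·1+-4·0+-4·1 ≡ 1  ⇒  (a,b)_2 = -1.
v=13: a=13^3·(≡2), b=13^3·(≡10) mod 13; (2|13)=-1, (10|13)=+1; (−1)^{3·3·6}·(-1)^3·(+1)^3 = -1.
v=3: a=3^11·(≡1), b=3^11·(≡1) mod 3; (1|3)=+1, (1|3)=+1; (−1)^{11·11·1}·(+1)^11·(+1)^11 = -1.
v=11: a=11^3·(≡2), b=11^0·(≡9) mod 11; (2|11)=-1, (9|11)=+1; (−1)^{3·0·5}·(-1)^0·(+1)^3 = +1.
Ram(9867, -897) = {2, 3, 13, 23}; no ℚ_2-point on the conic.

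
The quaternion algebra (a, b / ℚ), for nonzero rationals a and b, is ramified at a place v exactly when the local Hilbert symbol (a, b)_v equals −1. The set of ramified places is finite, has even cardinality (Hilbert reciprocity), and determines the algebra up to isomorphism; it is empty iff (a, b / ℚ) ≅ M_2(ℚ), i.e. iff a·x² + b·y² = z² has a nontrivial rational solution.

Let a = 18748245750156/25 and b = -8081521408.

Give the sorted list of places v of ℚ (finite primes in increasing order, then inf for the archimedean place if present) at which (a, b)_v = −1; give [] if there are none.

Mod squares: a ≡ 26195091, b ≡ -31568443. Check v ∈ {∞, 2, 3, 5, 13, 19, 23, 29, 47, 53}.
v=∞: 26195091 > 0 and -31568443 < 0  ⇒  (a,b)_∞ = +1.
v=5: a=5^-2·(≡1), b=5^0·(≡2) mod 5; (1|5)=+1, (2|5)=-1; (−1)^{-2·0·2}·(+1)^0·(-1)^-2 = +1.
v=2: v_2(a)=2, v_2(b)=8; units ≡ 3, 5 (mod 8); ε·ε+αω+βω = 1·0+2·1+8·1 ≡ 0  ⇒  (a,b)_2 = +1.
v=3: a=3^5·(≡2), b=3^0·(≡2) mod 3; (2|3)=-1, (2|3)=-1; (−1)^{5·0·1}·(-1)^0·(-1)^5 = -1.
v=23: a=23^1·(≡3), b=23^1·(≡21) mod 23; (3|23)=+1, (21|23)=-1; (−1)^{1·1·11}·(+1)^1·(-1)^1 = +1.
v=19: a=19^1·(≡6), b=19^1·(≡2) mod 19; (6|19)=+1, (2|19)=-1; (−1)^{1·1·9}·(+1)^1·(-1)^1 = +1.
v=53: a=53^1·(≡12), b=53^1·(≡47) mod 53; (12|53)=-1, (47|53)=+1; (−1)^{1·1·26}·(-1)^1·(+1)^1 = -1.
v=29: a=29^1·(≡16), b=29^1·(≡28) mod 29; (16|29)=+1, (28|29)=+1; (−1)^{1·1·14}·(+1)^1·(+1)^1 = +1.
v=13: a=13^1·(≡6), b=13^0·(≡1) mod 13; (6|13)=-1, (1|13)=+1; (−1)^{1·0·6}·(-1)^0·(+1)^1 = +1.
v=47: a=47^2·(≡6), b=47^1·(≡27) mod 47; (6|47)=+1, (27|47)=+1; (−1)^{2·1·23}·(+1)^1·(+1)^2 = +1.
Ram(26195091, -31568443) = {3, 53}; no ℚ_3-point on the conic.

[3, 53]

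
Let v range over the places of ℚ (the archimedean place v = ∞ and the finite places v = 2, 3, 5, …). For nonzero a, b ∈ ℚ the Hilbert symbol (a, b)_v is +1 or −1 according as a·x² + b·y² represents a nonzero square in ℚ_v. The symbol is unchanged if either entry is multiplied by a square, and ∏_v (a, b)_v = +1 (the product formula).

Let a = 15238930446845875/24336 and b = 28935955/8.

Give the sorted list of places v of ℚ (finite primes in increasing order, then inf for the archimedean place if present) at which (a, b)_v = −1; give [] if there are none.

Mod squares: a ≡ 985435, b ≡ 160310. Check v ∈ {∞, 2, 3, 5, 7, 11, 13, 17, 19, 23, 41}.
v=23: a=23^1·(≡20), b=23^1·(≡1) mod 23; (20|23)=-1, (1|23)=+1; (−1)^{1·1·11}·(-1)^1·(+1)^1 = +1.
v=2: v_2(a)=-4, v_2(b)=-3; units ≡ 3, 3 (mod 8); ε·ε+αω+βω = 1·1+-4·1+-3·1 ≡ 0  ⇒  (a,b)_2 = +1.
v=∞: 985435 > 0 and 160310 > 0  ⇒  (a,b)_∞ = +1.
v=41: a=41^1·(≡39), b=41^1·(≡13) mod 41; (39|41)=+1, (13|41)=-1; (−1)^{1·1·20}·(+1)^1·(-1)^1 = -1.
v=3: a=3^-2·(≡1), b=3^0·(≡2) mod 3; (1|3)=+1, (2|3)=-1; (−1)^{-2·0·1}·(+1)^0·(-1)^-2 = +1.
v=13: a=13^-2·(≡3), b=13^0·(≡6) mod 13; (3|13)=+1, (6|13)=-1; (−1)^{-2·0·6}·(+1)^0·(-1)^-2 = +1.
v=7: a=7^2·(≡6), b=7^0·(≡6) mod 7; (6|7)=-1, (6|7)=-1; (−1)^{2·0·3}·(-1)^0·(-1)^2 = +1.
v=11: a=11^3·(≡5), b=11^0·(≡6) mod 11; (5|11)=+1, (6|11)=-1; (−1)^{3·0·5}·(+1)^0·(-1)^3 = -1.
v=17: a=17^2·(≡4), b=17^1·(≡3) mod 17; (4|17)=+1, (3|17)=-1; (−1)^{2·1·8}·(+1)^1·(-1)^2 = +1.
v=19: a=19^3·(≡2), b=19^2·(≡4) mod 19; (2|19)=-1, (4|19)=+1; (−1)^{3·2·9}·(-1)^2·(+1)^3 = +1.
v=5: a=5^3·(≡2), b=5^1·(≡2) mod 5; (2|5)=-1, (2|5)=-1; (−1)^{3·1·2}·(-1)^1·(-1)^3 = +1.
(985435, 160310 / ℚ) ramifies at {11, 41}: a division algebra.

[11, 41]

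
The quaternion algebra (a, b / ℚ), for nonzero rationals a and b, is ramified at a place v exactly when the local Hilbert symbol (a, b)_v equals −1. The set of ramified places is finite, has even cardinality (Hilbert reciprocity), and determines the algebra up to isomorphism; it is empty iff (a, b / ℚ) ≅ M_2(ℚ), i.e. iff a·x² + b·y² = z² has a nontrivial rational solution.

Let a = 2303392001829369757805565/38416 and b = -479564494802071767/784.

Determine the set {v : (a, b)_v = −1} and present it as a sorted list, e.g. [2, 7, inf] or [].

[5, 11, 19, 23]

Mod squares: a ≡ 745085, b ≡ -23. Check v ∈ {∞, 2, 3, 5, 7, 11, 17, 19, 23, 31}.
v=∞: 745085 > 0 and -23 < 0  ⇒  (a,b)_∞ = +1.
v=5: a=5^1·(≡3), b=5^0·(≡2) mod 5; (3|5)=-1, (2|5)=-1; (−1)^{1·0·2}·(-1)^0·(-1)^1 = -1.
v=11: a=11^3·(≡8), b=11^2·(≡10) mod 11; (8|11)=-1, (10|11)=-1; (−1)^{3·2·5}·(-1)^2·(-1)^3 = -1.
v=3: a=3^6·(≡2), b=3^2·(≡1) mod 3; (2|3)=-1, (1|3)=+1; (−1)^{6·2·1}·(-1)^2·(+1)^6 = +1.
v=23: a=23^5·(≡5), b=23^3·(≡21) mod 23; (5|23)=-1, (21|23)=-1; (−1)^{5·3·11}·(-1)^3·(-1)^5 = -1.
v=31: a=31^3·(≡8), b=31^2·(≡14) mod 31; (8|31)=+1, (14|31)=+1; (−1)^{3·2·15}·(+1)^2·(+1)^3 = +1.
v=2: v_2(a)=-4, v_2(b)=-4; units ≡ 5, 1 (mod 8); ε·ε+αω+βω = 0·0+-4·0+-4·1 ≡ 0  ⇒  (a,b)_2 = +1.
v=7: a=7^-4·(≡5), b=7^-2·(≡5) mod 7; (5|7)=-1, (5|7)=-1; (−1)^{-4·-2·3}·(-1)^-2·(-1)^-4 = +1.
v=19: a=19^5·(≡3), b=19^4·(≡18) mod 19; (3|19)=-1, (18|19)=-1; (−1)^{5·4·9}·(-1)^4·(-1)^5 = -1.
v=17: a=17^0·(≡16), b=17^2·(≡3) mod 17; (16|17)=+1, (3|17)=-1; (−1)^{0·2·8}·(+1)^2·(-1)^0 = +1.
Ram(745085, -23) = {5, 11, 19, 23}; no ℚ_5-point on the conic.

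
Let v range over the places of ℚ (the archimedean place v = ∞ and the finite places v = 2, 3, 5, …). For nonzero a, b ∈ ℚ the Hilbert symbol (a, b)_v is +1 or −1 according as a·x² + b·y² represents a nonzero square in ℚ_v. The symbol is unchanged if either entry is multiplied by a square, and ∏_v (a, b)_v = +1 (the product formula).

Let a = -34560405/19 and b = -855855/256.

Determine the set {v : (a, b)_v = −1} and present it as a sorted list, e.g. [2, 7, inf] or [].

[3, 7, 13, 17, 19, inf]

Mod squares: a ≡ -53295, b ≡ -95095. Check v ∈ {∞, 2, 3, 5, 7, 11, 13, 17, 19, 37}.
v=17: a=17^1·(≡7), b=17^0·(≡10) mod 17; (7|17)=-1, (10|17)=-1; (−1)^{1·0·8}·(-1)^0·(-1)^1 = -1.
v=7: a=7^0·(≡6), b=7^1·(≡1) mod 7; (6|7)=-1, (1|7)=+1; (−1)^{0·1·3}·(-1)^1·(+1)^0 = -1.
v=11: a=11^1·(≡8), b=11^1·(≡3) mod 11; (8|11)=-1, (3|11)=+1; (−1)^{1·1·5}·(-1)^1·(+1)^1 = +1.
v=5: a=5^1·(≡1), b=5^1·(≡4) mod 5; (1|5)=+1, (4|5)=+1; (−1)^{1·1·2}·(+1)^1·(+1)^1 = +1.
v=37: a=37^2·(≡15), b=37^0·(≡15) mod 37; (15|37)=-1, (15|37)=-1; (−1)^{2·0·18}·(-1)^0·(-1)^2 = +1.
v=19: a=19^-1·(≡6), b=19^1·(≡11) mod 19; (6|19)=+1, (11|19)=+1; (−1)^{-1·1·9}·(+1)^1·(+1)^-1 = -1.
v=13: a=13^0·(≡5), b=13^1·(≡4) mod 13; (5|13)=-1, (4|13)=+1; (−1)^{0·1·6}·(-1)^1·(+1)^0 = -1.
v=2: v_2(a)=0, v_2(b)=-8; units ≡ 1, 1 (mod 8); ε·ε+αω+βω = 0·0+0·0+-8·0 ≡ 0  ⇒  (a,b)_2 = +1.
v=3: a=3^3·(≡1), b=3^2·(≡2) mod 3; (1|3)=+1, (2|3)=-1; (−1)^{3·2·1}·(+1)^2·(-1)^3 = -1.
v=∞: -53295 < 0 and -95095 < 0  ⇒  (a,b)_∞ = -1.
(-53295, -95095 / ℚ) ramifies at {3, 7, 13, 17, 19, ∞}: a division algebra.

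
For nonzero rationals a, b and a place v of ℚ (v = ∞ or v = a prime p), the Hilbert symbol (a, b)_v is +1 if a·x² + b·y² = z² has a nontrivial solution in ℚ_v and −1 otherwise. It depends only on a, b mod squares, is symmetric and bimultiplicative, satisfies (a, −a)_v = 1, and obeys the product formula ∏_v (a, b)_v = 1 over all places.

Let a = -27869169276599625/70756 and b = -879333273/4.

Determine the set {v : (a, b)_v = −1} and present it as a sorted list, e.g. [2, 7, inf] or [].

[2, 5, 41, inf]

(a, b) ≡ (-65, -1993953) mod (ℚ^×)²; places V = {2, 3, 5, 7, 13, 19, 29, 41, 43, ∞}.
(a,b)_7: α=-2, u≡6; β=2, v≡2 (mod 7); (6|7)=-1, (2|7)=+1; sign (−1)^0·-1^2·+1^-2 = +1.
(a,b)_5: α=3, u≡3; β=0, v≡3 (mod 5); (3|5)=-1, (3|5)=-1; sign (−1)^0·-1^0·-1^3 = -1.
(a,b)_2: α=-2, β=-2; u≡7, v≡7 (mod 8); ε(u)ε(v)=1·1, αω(v)=-2·0, βω(u)=-2·0; sum ≡ 1  ⇒  -1.
(a,b)_43: α=2, u≡15; β=1, v≡7 (mod 43); (15|43)=+1, (7|43)=-1; sign (−1)^0·+1^1·-1^2 = +1.
(a,b)_3: α=8, u≡1; β=3, v≡2 (mod 3); (1|3)=+1, (2|3)=-1; sign (−1)^0·+1^3·-1^8 = +1.
(a,b)_29: α=2, u≡5; β=1, v≡3 (mod 29); (5|29)=+1, (3|29)=-1; sign (−1)^0·+1^1·-1^2 = +1.
(a,b)_41: α=2, u≡38; β=1, v≡38 (mod 41); (38|41)=-1, (38|41)=-1; sign (−1)^0·-1^1·-1^2 = -1.
(a,b)_19: α=-2, u≡17; β=0, v≡2 (mod 19); (17|19)=+1, (2|19)=-1; sign (−1)^0·+1^0·-1^-2 = +1.
(a,b)_13: α=1, u≡5; β=1, v≡5 (mod 13); (5|13)=-1, (5|13)=-1; sign (−1)^0·-1^1·-1^1 = +1.
(a,b)_∞: sgn(-65)=−, sgn(-1993953)=−, so -1.
Ram(-65, -1993953) = {2, 5, 41, ∞}; no ℚ_2-point on the conic.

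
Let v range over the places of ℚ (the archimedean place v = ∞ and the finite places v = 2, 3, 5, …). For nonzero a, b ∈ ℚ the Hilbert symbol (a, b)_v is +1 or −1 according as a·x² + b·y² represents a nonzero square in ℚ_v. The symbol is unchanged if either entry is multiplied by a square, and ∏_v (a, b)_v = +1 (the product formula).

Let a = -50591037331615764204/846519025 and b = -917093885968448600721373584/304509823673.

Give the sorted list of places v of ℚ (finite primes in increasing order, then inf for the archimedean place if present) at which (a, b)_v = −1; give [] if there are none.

[17, 19, 41, inf]

Mod squares: a ≡ -779, b ≡ -89913. Check v ∈ {∞, 2, 3, 5, 11, 13, 17, 19, 23, 31, 41, 43}.
v=43: a=43^4·(≡23), b=43^7·(≡6) mod 43; (23|43)=+1, (6|43)=+1; (−1)^{4·7·21}·(+1)^7·(+1)^4 = +1.
v=∞: -779 < 0 and -89913 < 0  ⇒  (a,b)_∞ = -1.
v=2: v_2(a)=2, v_2(b)=4; units ≡ 5, 7 (mod 8); ε·ε+αω+βω = 0·1+2·0+4·1 ≡ 0  ⇒  (a,b)_2 = +1.
v=5: a=5^-2·(≡1), b=5^0·(≡2) mod 5; (1|5)=+1, (2|5)=-1; (−1)^{-2·0·2}·(+1)^0·(-1)^-2 = +1.
v=19: a=19^3·(≡9), b=19^4·(≡10) mod 19; (9|19)=+1, (10|19)=-1; (−1)^{3·4·9}·(+1)^4·(-1)^3 = -1.
v=13: a=13^2·(≡12), b=13^2·(≡11) mod 13; (12|13)=+1, (11|13)=-1; (−1)^{2·2·6}·(+1)^2·(-1)^2 = +1.
v=31: a=31^2·(≡23), b=31^2·(≡18) mod 31; (23|31)=-1, (18|31)=+1; (−1)^{2·2·15}·(-1)^2·(+1)^2 = +1.
v=11: a=11^-2·(≡7), b=11^-2·(≡5) mod 11; (7|11)=-1, (5|11)=+1; (−1)^{-2·-2·5}·(-1)^-2·(+1)^-2 = +1.
v=17: a=17^0·(≡7), b=17^-1·(≡16) mod 17; (7|17)=-1, (16|17)=+1; (−1)^{0·-1·8}·(-1)^-1·(+1)^0 = -1.
v=41: a=41^1·(≡12), b=41^1·(≡1) mod 41; (12|41)=-1, (1|41)=+1; (−1)^{1·1·20}·(-1)^1·(+1)^1 = -1.
v=3: a=3^4·(≡1), b=3^5·(≡2) mod 3; (1|3)=+1, (2|3)=-1; (−1)^{4·5·1}·(+1)^5·(-1)^4 = +1.
v=23: a=23^-4·(≡1), b=23^-6·(≡5) mod 23; (1|23)=+1, (5|23)=-1; (−1)^{-4·-6·11}·(+1)^-6·(-1)^-4 = +1.
Ram(-779, -89913) = {17, 19, 41, ∞}; no ℚ_17-point on the conic.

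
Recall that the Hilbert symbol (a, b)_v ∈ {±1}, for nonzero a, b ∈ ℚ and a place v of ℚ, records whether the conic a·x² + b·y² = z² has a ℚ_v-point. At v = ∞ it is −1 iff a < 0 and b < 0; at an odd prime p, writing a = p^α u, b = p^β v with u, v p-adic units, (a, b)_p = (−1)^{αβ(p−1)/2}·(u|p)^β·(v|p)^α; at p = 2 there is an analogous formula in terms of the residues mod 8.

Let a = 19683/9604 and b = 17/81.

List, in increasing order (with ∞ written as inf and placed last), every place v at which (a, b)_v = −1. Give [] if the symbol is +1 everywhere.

[3, 17]

(a, b) ≡ (3, 17) mod (ℚ^×)²; places V = {2, 3, 7, 17, ∞}.
(a,b)_17: α=0, u≡3; β=1, v≡4 (mod 17); (3|17)=-1, (4|17)=+1; sign (−1)^0·-1^1·+1^0 = -1.
(a,b)_2: α=-2, β=0; u≡3, v≡1 (mod 8); ε(u)ε(v)=1·0, αω(v)=-2·0, βω(u)=0·1; sum ≡ 0  ⇒  +1.
(a,b)_∞: sgn(3)=+, sgn(17)=+, so +1.
(a,b)_7: α=-4, u≡5; β=0, v≡6 (mod 7); (5|7)=-1, (6|7)=-1; sign (−1)^0·-1^0·-1^-4 = +1.
(a,b)_3: α=9, u≡1; β=-4, v≡2 (mod 3); (1|3)=+1, (2|3)=-1; sign (−1)^0·+1^-4·-1^9 = -1.
|Ram(3, 17)| = 2, even; anisotropic at {3, 17}.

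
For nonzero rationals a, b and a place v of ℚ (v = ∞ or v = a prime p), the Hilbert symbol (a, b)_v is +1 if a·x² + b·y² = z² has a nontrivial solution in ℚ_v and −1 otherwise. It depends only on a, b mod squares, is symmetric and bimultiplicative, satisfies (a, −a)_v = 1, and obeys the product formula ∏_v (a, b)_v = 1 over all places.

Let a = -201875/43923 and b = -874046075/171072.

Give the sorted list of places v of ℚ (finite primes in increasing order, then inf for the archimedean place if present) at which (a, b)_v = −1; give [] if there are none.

[11, 17, 19, inf]

Mod squares: a ≡ -969, b ≡ -10659. Check v ∈ {∞, 2, 3, 5, 7, 11, 17, 19, 47}.
v=2: v_2(a)=0, v_2(b)=-6; units ≡ 7, 5 (mod 8); ε·ε+αω+βω = 1·0+0·1+-6·0 ≡ 0  ⇒  (a,b)_2 = +1.
v=5: a=5^4·(≡4), b=5^2·(≡1) mod 5; (4|5)=+1, (1|5)=+1; (−1)^{4·2·2}·(+1)^2·(+1)^4 = +1.
v=17: a=17^1·(≡12), b=17^1·(≡2) mod 17; (12|17)=-1, (2|17)=+1; (−1)^{1·1·8}·(-1)^1·(+1)^1 = -1.
v=7: a=7^0·(≡1), b=7^2·(≡2) mod 7; (1|7)=+1, (2|7)=+1; (−1)^{0·2·3}·(+1)^2·(+1)^0 = +1.
v=19: a=19^1·(≡16), b=19^1·(≡6) mod 19; (16|19)=+1, (6|19)=+1; (−1)^{1·1·9}·(+1)^1·(+1)^1 = -1.
v=47: a=47^0·(≡9), b=47^2·(≡33) mod 47; (9|47)=+1, (33|47)=-1; (−1)^{0·2·23}·(+1)^2·(-1)^0 = +1.
v=11: a=11^-4·(≡10), b=11^-1·(≡6) mod 11; (10|11)=-1, (6|11)=-1; (−1)^{-4·-1·5}·(-1)^-1·(-1)^-4 = -1.
v=3: a=3^-1·(≡1), b=3^-5·(≡2) mod 3; (1|3)=+1, (2|3)=-1; (−1)^{-1·-5·1}·(+1)^-5·(-1)^-1 = +1.
v=∞: -969 < 0 and -10659 < 0  ⇒  (a,b)_∞ = -1.
Ram(-969, -10659) = {11, 17, 19, ∞}; no ℚ_11-point on the conic.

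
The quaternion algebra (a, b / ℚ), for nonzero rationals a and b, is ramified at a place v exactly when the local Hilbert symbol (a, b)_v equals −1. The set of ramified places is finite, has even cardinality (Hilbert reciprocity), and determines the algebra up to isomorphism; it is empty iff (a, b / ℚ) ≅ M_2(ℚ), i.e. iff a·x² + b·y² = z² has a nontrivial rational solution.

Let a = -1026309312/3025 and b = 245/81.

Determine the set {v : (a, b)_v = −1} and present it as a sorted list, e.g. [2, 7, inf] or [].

[3, 5, 17, 23]

(a, b) ≡ (-36363, 5) mod (ℚ^×)²; places V = {2, 3, 5, 7, 11, 17, 23, 31, ∞}.
(a,b)_3: α=3, u≡2; β=-4, v≡2 (mod 3); (2|3)=-1, (2|3)=-1; sign (−1)^0·-1^-4·-1^3 = -1.
(a,b)_7: α=2, u≡4; β=2, v≡3 (mod 7); (4|7)=+1, (3|7)=-1; sign (−1)^0·+1^2·-1^2 = +1.
(a,b)_∞: sgn(-36363)=−, sgn(5)=+, so +1.
(a,b)_23: α=1, u≡13; β=0, v≡7 (mod 23); (13|23)=+1, (7|23)=-1; sign (−1)^0·+1^0·-1^1 = -1.
(a,b)_5: α=-2, u≡3; β=1, v≡4 (mod 5); (3|5)=-1, (4|5)=+1; sign (−1)^0·-1^1·+1^-2 = -1.
(a,b)_11: α=-2, u≡9; β=0, v≡9 (mod 11); (9|11)=+1, (9|11)=+1; sign (−1)^0·+1^0·+1^-2 = +1.
(a,b)_17: α=1, u≡5; β=0, v≡11 (mod 17); (5|17)=-1, (11|17)=-1; sign (−1)^0·-1^0·-1^1 = -1.
(a,b)_2: α=6, β=0; u≡5, v≡5 (mod 8); ε(u)ε(v)=0·0, αω(v)=6·1, βω(u)=0·1; sum ≡ 0  ⇒  +1.
(a,b)_31: α=1, u≡28; β=0, v≡8 (mod 31); (28|31)=+1, (8|31)=+1; sign (−1)^0·+1^0·+1^1 = +1.
|Ram(-36363, 5)| = 4, even; anisotropic at {3, 5, 17, 23}.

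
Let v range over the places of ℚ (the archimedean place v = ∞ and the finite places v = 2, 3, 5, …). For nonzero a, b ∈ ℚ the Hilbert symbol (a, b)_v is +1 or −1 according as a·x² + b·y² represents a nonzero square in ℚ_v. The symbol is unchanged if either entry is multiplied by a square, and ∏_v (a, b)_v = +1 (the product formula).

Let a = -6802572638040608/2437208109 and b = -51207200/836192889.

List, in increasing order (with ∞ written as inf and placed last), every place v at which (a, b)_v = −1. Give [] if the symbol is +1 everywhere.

Mod squares: a ≡ -42, b ≡ -2. Check v ∈ {∞, 2, 3, 5, 7, 11, 13, 17, 19, 23, 31}.
v=19: a=19^-2·(≡10), b=19^0·(≡4) mod 19; (10|19)=-1, (4|19)=+1; (−1)^{-2·0·9}·(-1)^0·(+1)^-2 = +1.
v=31: a=31^2·(≡10), b=31^0·(≡30) mod 31; (10|31)=+1, (30|31)=-1; (−1)^{2·0·15}·(+1)^0·(-1)^2 = +1.
v=2: v_2(a)=5, v_2(b)=5; units ≡ 3, 7 (mod 8); ε·ε+αω+βω = 1·1+5·0+5·1 ≡ 0  ⇒  (a,b)_2 = +1.
v=5: a=5^0·(≡3), b=5^2·(≡3) mod 5; (3|5)=-1, (3|5)=-1; (−1)^{0·2·2}·(-1)^2·(-1)^0 = +1.
v=13: a=13^4·(≡10), b=13^0·(≡5) mod 13; (10|13)=+1, (5|13)=-1; (−1)^{4·0·6}·(+1)^0·(-1)^4 = +1.
v=23: a=23^2·(≡4), b=23^2·(≡20) mod 23; (4|23)=+1, (20|23)=-1; (−1)^{2·2·11}·(+1)^2·(-1)^2 = +1.
v=3: a=3^-9·(≡1), b=3^-10·(≡1) mod 3; (1|3)=+1, (1|3)=+1; (−1)^{-9·-10·1}·(+1)^-10·(+1)^-9 = +1.
v=11: a=11^4·(≡7), b=11^2·(≡9) mod 11; (7|11)=-1, (9|11)=+1; (−1)^{4·2·5}·(-1)^2·(+1)^4 = +1.
v=∞: -42 < 0 and -2 < 0  ⇒  (a,b)_∞ = -1.
v=7: a=7^-3·(≡4), b=7^-2·(≡5) mod 7; (4|7)=+1, (5|7)=-1; (−1)^{-3·-2·3}·(+1)^-2·(-1)^-3 = -1.
v=17: a=17^0·(≡13), b=17^-2·(≡13) mod 17; (13|17)=+1, (13|17)=+1; (−1)^{0·-2·8}·(+1)^-2·(+1)^0 = +1.
(-42, -2 / ℚ) ramifies at {7, ∞}: a division algebra.

[7, inf]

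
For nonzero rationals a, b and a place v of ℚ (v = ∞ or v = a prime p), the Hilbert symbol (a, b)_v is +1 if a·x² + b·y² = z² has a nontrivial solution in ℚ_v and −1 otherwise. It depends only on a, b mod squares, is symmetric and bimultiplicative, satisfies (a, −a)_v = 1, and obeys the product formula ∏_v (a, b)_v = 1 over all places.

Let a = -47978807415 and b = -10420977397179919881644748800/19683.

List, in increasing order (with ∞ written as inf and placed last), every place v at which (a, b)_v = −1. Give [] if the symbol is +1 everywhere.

[3, 11, 29, 31, 41, inf]

Mod squares: a ≡ -979159335, b ≡ -609. Check v ∈ {∞, 2, 3, 5, 7, 11, 23, 29, 31, 41}.
v=3: a=3^1·(≡1), b=3^-9·(≡1) mod 3; (1|3)=+1, (1|3)=+1; (−1)^{1·-9·1}·(+1)^-9·(+1)^1 = -1.
v=41: a=41^1·(≡10), b=41^2·(≡12) mod 41; (10|41)=+1, (12|41)=-1; (−1)^{1·2·20}·(+1)^2·(-1)^1 = -1.
v=2: v_2(a)=0, v_2(b)=12; units ≡ 1, 7 (mod 8); ε·ε+αω+βω = 0·1+0·0+12·0 ≡ 0  ⇒  (a,b)_2 = +1.
v=5: a=5^1·(≡2), b=5^2·(≡1) mod 5; (2|5)=-1, (1|5)=+1; (−1)^{1·2·2}·(-1)^2·(+1)^1 = +1.
v=∞: -979159335 < 0 and -609 < 0  ⇒  (a,b)_∞ = -1.
v=11: a=11^1·(≡5), b=11^2·(≡10) mod 11; (5|11)=+1, (10|11)=-1; (−1)^{1·2·5}·(+1)^2·(-1)^1 = -1.
v=23: a=23^1·(≡12), b=23^2·(≡6) mod 23; (12|23)=+1, (6|23)=+1; (−1)^{1·2·11}·(+1)^2·(+1)^1 = +1.
v=29: a=29^1·(≡13), b=29^3·(≡27) mod 29; (13|29)=+1, (27|29)=-1; (−1)^{1·3·14}·(+1)^3·(-1)^1 = -1.
v=31: a=31^1·(≡24), b=31^2·(≡15) mod 31; (24|31)=-1, (15|31)=-1; (−1)^{1·2·15}·(-1)^2·(-1)^1 = -1.
v=7: a=7^3·(≡3), b=7^9·(≡1) mod 7; (3|7)=-1, (1|7)=+1; (−1)^{3·9·3}·(-1)^9·(+1)^3 = +1.
(-979159335, -609 / ℚ) ramifies at {3, 11, 29, 31, 41, ∞}: a division algebra.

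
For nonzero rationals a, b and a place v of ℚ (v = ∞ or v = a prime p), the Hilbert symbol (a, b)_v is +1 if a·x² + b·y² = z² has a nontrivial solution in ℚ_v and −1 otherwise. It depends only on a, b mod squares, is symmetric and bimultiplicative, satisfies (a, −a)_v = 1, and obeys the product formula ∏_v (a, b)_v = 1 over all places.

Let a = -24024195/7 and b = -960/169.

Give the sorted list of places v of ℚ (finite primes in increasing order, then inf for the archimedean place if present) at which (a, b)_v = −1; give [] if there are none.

[3, 7, 13, inf]

Mod squares: a ≡ -1365, b ≡ -15. Check v ∈ {∞, 2, 3, 5, 7, 13}.
v=5: a=5^1·(≡3), b=5^1·(≡2) mod 5; (3|5)=-1, (2|5)=-1; (−1)^{1·1·2}·(-1)^1·(-1)^1 = +1.
v=7: a=7^-1·(≡1), b=7^0·(≡6) mod 7; (1|7)=+1, (6|7)=-1; (−1)^{-1·0·3}·(+1)^0·(-1)^-1 = -1.
v=∞: -1365 < 0 and -15 < 0  ⇒  (a,b)_∞ = -1.
v=2: v_2(a)=0, v_2(b)=6; units ≡ 3, 1 (mod 8); ε·ε+αω+βω = 1·0+0·0+6·1 ≡ 0  ⇒  (a,b)_2 = +1.
v=13: a=13^3·(≡9), b=13^-2·(≡2) mod 13; (9|13)=+1, (2|13)=-1; (−1)^{3·-2·6}·(+1)^-2·(-1)^3 = -1.
v=3: a=3^7·(≡1), b=3^1·(≡1) mod 3; (1|3)=+1, (1|3)=+1; (−1)^{7·1·1}·(+1)^1·(+1)^7 = -1.
(-1365, -15 / ℚ) ramifies at {3, 7, 13, ∞}: a division algebra.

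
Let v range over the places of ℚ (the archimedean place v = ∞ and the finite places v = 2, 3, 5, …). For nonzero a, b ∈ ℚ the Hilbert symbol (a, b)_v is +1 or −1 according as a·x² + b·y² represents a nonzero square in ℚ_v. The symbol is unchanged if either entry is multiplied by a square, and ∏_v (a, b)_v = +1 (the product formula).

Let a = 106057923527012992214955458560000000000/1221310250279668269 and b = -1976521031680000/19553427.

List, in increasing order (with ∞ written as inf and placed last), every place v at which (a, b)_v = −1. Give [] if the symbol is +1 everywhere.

(a, b) ≡ (13566, -741) mod (ℚ^×)²; places V = {2, 3, 5, 7, 13, 17, 19, 23, 37, 41, ∞}.
(a,b)_13: α=6, u≡6; β=3, v≡7 (mod 13); (6|13)=-1, (7|13)=-1; sign (−1)^0·-1^3·-1^6 = -1.
(a,b)_19: α=3, u≡9; β=1, v≡15 (mod 19); (9|19)=+1, (15|19)=-1; sign (−1)^1·+1^1·-1^3 = +1.
(a,b)_41: α=2, u≡9; β=0, v≡11 (mod 41); (9|41)=+1, (11|41)=-1; sign (−1)^0·+1^0·-1^2 = +1.
(a,b)_17: α=5, u≡2; β=2, v≡6 (mod 17); (2|17)=+1, (6|17)=-1; sign (−1)^0·+1^2·-1^5 = -1.
(a,b)_37: α=-6, u≡8; β=-2, v≡11 (mod 37); (8|37)=-1, (11|37)=+1; sign (−1)^0·-1^-2·+1^-6 = +1.
(a,b)_23: α=-4, u≡10; β=-2, v≡9 (mod 23); (10|23)=-1, (9|23)=+1; sign (−1)^0·-1^-2·+1^-4 = +1.
(a,b)_5: α=10, u≡1; β=4, v≡1 (mod 5); (1|5)=+1, (1|5)=+1; sign (−1)^0·+1^4·+1^10 = +1.
(a,b)_2: α=37, β=18; u≡7, v≡3 (mod 8); ε(u)ε(v)=1·1, αω(v)=37·1, βω(u)=18·0; sum ≡ 0  ⇒  +1.
(a,b)_3: α=-5, u≡1; β=-3, v≡2 (mod 3); (1|3)=+1, (2|3)=-1; sign (−1)^1·+1^-3·-1^-5 = +1.
(a,b)_7: α=-1, u≡5; β=0, v≡4 (mod 7); (5|7)=-1, (4|7)=+1; sign (−1)^0·-1^0·+1^-1 = +1.
(a,b)_∞: sgn(13566)=+, sgn(-741)=−, so +1.
(13566, -741 / ℚ) ramifies at {13, 17}: a division algebra.

[13, 17]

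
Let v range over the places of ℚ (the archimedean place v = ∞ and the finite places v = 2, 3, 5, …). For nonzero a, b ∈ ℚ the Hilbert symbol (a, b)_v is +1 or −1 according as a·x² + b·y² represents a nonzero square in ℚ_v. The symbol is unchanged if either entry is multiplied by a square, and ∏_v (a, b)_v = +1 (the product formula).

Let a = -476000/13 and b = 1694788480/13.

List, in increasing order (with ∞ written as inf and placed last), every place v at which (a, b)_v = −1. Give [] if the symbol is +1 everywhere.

[2, 5, 7, 11]

Mod squares: a ≡ -15470, b ≡ 24310. Check v ∈ {∞, 2, 5, 7, 11, 13, 17}.
v=17: a=17^1·(≡13), b=17^3·(≡1) mod 17; (13|17)=+1, (1|17)=+1; (−1)^{1·3·8}·(+1)^3·(+1)^1 = +1.
v=∞: -15470 < 0 and 24310 > 0  ⇒  (a,b)_∞ = +1.
v=11: a=11^0·(≡7), b=11^1·(≡2) mod 11; (7|11)=-1, (2|11)=-1; (−1)^{0·1·5}·(-1)^1·(-1)^0 = -1.
v=2: v_2(a)=5, v_2(b)=7; units ≡ 1, 3 (mod 8); ε·ε+αω+βω = 0·1+5·1+7·0 ≡ 1  ⇒  (a,b)_2 = -1.
v=13: a=13^-1·(≡8), b=13^-1·(≡8) mod 13; (8|13)=-1, (8|13)=-1; (−1)^{-1·-1·6}·(-1)^-1·(-1)^-1 = +1.
v=7: a=7^1·(≡2), b=7^2·(≡5) mod 7; (2|7)=+1, (5|7)=-1; (−1)^{1·2·3}·(+1)^2·(-1)^1 = -1.
v=5: a=5^3·(≡4), b=5^1·(≡2) mod 5; (4|5)=+1, (2|5)=-1; (−1)^{3·1·2}·(+1)^1·(-1)^3 = -1.
Ram(-15470, 24310) = {2, 5, 7, 11}; no ℚ_2-point on the conic.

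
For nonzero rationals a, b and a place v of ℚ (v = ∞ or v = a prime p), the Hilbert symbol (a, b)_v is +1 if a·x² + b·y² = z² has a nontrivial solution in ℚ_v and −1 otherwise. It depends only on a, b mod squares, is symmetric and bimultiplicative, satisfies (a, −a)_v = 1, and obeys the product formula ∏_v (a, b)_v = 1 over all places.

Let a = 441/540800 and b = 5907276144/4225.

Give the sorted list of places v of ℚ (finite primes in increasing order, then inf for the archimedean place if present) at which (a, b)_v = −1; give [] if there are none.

[11, 37]

Mod squares: a ≡ 2, b ≡ 6919. Check v ∈ {∞, 2, 3, 5, 7, 11, 13, 17, 37}.
v=5: a=5^-2·(≡3), b=5^-2·(≡1) mod 5; (3|5)=-1, (1|5)=+1; (−1)^{-2·-2·2}·(-1)^-2·(+1)^-2 = +1.
v=11: a=11^0·(≡8), b=11^3·(≡10) mod 11; (8|11)=-1, (10|11)=-1; (−1)^{0·3·5}·(-1)^3·(-1)^0 = -1.
v=3: a=3^2·(≡2), b=3^2·(≡1) mod 3; (2|3)=-1, (1|3)=+1; (−1)^{2·2·1}·(-1)^2·(+1)^2 = +1.
v=2: v_2(a)=-7, v_2(b)=4; units ≡ 1, 7 (mod 8); ε·ε+αω+βω = 0·1+-7·0+4·0 ≡ 0  ⇒  (a,b)_2 = +1.
v=17: a=17^0·(≡13), b=17^1·(≡13) mod 17; (13|17)=+1, (13|17)=+1; (−1)^{0·1·8}·(+1)^1·(+1)^0 = +1.
v=∞: 2 > 0 and 6919 > 0  ⇒  (a,b)_∞ = +1.
v=37: a=37^0·(≡32), b=37^1·(≡32) mod 37; (32|37)=-1, (32|37)=-1; (−1)^{0·1·18}·(-1)^1·(-1)^0 = -1.
v=7: a=7^2·(≡2), b=7^2·(≡6) mod 7; (2|7)=+1, (6|7)=-1; (−1)^{2·2·3}·(+1)^2·(-1)^2 = +1.
v=13: a=13^-2·(≡6), b=13^-2·(≡10) mod 13; (6|13)=-1, (10|13)=+1; (−1)^{-2·-2·6}·(-1)^-2·(+1)^-2 = +1.
|Ram(2, 6919)| = 2, even; anisotropic at {11, 37}.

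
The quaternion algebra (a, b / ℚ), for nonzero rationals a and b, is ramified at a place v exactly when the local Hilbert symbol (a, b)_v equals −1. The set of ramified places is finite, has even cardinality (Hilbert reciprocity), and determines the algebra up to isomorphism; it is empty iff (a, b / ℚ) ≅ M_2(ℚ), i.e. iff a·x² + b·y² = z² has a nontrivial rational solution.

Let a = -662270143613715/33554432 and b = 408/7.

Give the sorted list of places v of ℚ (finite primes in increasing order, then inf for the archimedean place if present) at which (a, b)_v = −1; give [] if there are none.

[3, 7]

Mod squares: a ≡ -70, b ≡ 714. Check v ∈ {∞, 2, 3, 5, 7, 13, 17}.
v=3: a=3^18·(≡2), b=3^1·(≡1) mod 3; (2|3)=-1, (1|3)=+1; (−1)^{18·1·1}·(-1)^1·(+1)^18 = -1.
v=2: v_2(a)=-25, v_2(b)=3; units ≡ 5, 5 (mod 8); ε·ε+αω+βω = 0·0+-25·1+3·1 ≡ 0  ⇒  (a,b)_2 = +1.
v=13: a=13^2·(≡6), b=13^0·(≡10) mod 13; (6|13)=-1, (10|13)=+1; (−1)^{2·0·6}·(-1)^0·(+1)^2 = +1.
v=∞: -70 < 0 and 714 > 0  ⇒  (a,b)_∞ = +1.
v=17: a=17^2·(≡13), b=17^1·(≡1) mod 17; (13|17)=+1, (1|17)=+1; (−1)^{2·1·8}·(+1)^1·(+1)^2 = +1.
v=7: a=7^1·(≡2), b=7^-1·(≡2) mod 7; (2|7)=+1, (2|7)=+1; (−1)^{1·-1·3}·(+1)^-1·(+1)^1 = -1.
v=5: a=5^1·(≡1), b=5^0·(≡4) mod 5; (1|5)=+1, (4|5)=+1; (−1)^{1·0·2}·(+1)^0·(+1)^1 = +1.
|Ram(-70, 714)| = 2, even; anisotropic at {3, 7}.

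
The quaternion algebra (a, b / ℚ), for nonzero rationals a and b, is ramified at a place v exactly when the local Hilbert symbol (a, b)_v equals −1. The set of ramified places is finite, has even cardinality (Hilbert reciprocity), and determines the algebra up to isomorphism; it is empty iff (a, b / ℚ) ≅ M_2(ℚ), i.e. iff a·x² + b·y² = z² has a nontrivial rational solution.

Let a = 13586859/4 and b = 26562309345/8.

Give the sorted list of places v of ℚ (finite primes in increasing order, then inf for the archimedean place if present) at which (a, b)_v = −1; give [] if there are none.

[2, 3, 11, 17]

(a, b) ≡ (167739, 4290) mod (ℚ^×)²; places V = {2, 3, 5, 11, 13, 17, 23, ∞}.
(a,b)_11: α=1, u≡3; β=1, v≡1 (mod 11); (3|11)=+1, (1|11)=+1; sign (−1)^1·+1^1·+1^1 = -1.
(a,b)_5: α=0, u≡1; β=1, v≡3 (mod 5); (1|5)=+1, (3|5)=-1; sign (−1)^0·+1^1·-1^0 = +1.
(a,b)_3: α=5, u≡2; β=5, v≡2 (mod 3); (2|3)=-1, (2|3)=-1; sign (−1)^1·-1^5·-1^5 = -1.
(a,b)_13: α=1, u≡2; β=1, v≡5 (mod 13); (2|13)=-1, (5|13)=-1; sign (−1)^0·-1^1·-1^1 = +1.
(a,b)_17: α=1, u≡10; β=2, v≡14 (mod 17); (10|17)=-1, (14|17)=-1; sign (−1)^0·-1^2·-1^1 = -1.
(a,b)_2: α=-2, β=-3; u≡3, v≡1 (mod 8); ε(u)ε(v)=1·0, αω(v)=-2·0, βω(u)=-3·1; sum ≡ 1  ⇒  -1.
(a,b)_23: α=1, u≡6; β=2, v≡2 (mod 23); (6|23)=+1, (2|23)=+1; sign (−1)^0·+1^2·+1^1 = +1.
(a,b)_∞: sgn(167739)=+, sgn(4290)=+, so +1.
|Ram(167739, 4290)| = 4, even; anisotropic at {2, 3, 11, 17}.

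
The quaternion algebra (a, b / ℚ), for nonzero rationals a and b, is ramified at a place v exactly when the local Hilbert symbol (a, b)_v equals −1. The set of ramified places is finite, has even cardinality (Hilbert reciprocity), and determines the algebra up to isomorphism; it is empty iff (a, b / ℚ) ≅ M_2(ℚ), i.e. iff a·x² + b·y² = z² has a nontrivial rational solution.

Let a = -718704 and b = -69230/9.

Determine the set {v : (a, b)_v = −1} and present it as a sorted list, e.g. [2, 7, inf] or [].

(a, b) ≡ (-4991, -69230) mod (ℚ^×)²; places V = {2, 3, 5, 7, 23, 31, 43, ∞}.
(a,b)_5: α=0, u≡1; β=1, v≡1 (mod 5); (1|5)=+1, (1|5)=+1; sign (−1)^0·+1^1·+1^0 = +1.
(a,b)_23: α=1, u≡9; β=1, v≡8 (mod 23); (9|23)=+1, (8|23)=+1; sign (−1)^1·+1^1·+1^1 = -1.
(a,b)_7: α=1, u≡4; β=1, v≡4 (mod 7); (4|7)=+1, (4|7)=+1; sign (−1)^1·+1^1·+1^1 = -1.
(a,b)_2: α=4, β=1; u≡1, v≡1 (mod 8); ε(u)ε(v)=0·0, αω(v)=4·0, βω(u)=1·0; sum ≡ 0  ⇒  +1.
(a,b)_31: α=1, u≡4; β=0, v≡13 (mod 31); (4|31)=+1, (13|31)=-1; sign (−1)^0·+1^0·-1^1 = -1.
(a,b)_∞: sgn(-4991)=−, sgn(-69230)=−, so -1.
(a,b)_43: α=0, u≡41; β=1, v≡17 (mod 43); (41|43)=+1, (17|43)=+1; sign (−1)^0·+1^1·+1^0 = +1.
(a,b)_3: α=2, u≡1; β=-2, v≡1 (mod 3); (1|3)=+1, (1|3)=+1; sign (−1)^0·+1^-2·+1^2 = +1.
(-4991, -69230 / ℚ) ramifies at {7, 23, 31, ∞}: a division algebra.

[7, 23, 31, inf]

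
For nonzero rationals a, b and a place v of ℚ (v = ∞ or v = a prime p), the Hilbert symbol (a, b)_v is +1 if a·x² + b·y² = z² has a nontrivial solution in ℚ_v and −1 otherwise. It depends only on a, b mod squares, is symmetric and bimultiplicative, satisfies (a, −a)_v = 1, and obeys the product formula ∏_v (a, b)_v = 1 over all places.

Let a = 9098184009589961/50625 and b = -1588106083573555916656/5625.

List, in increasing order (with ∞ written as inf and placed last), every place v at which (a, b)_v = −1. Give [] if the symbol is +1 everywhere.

[11, 37]

(a, b) ≡ (209, -153439) mod (ℚ^×)²; places V = {2, 3, 5, 11, 13, 19, 23, 29, 37, 43, ∞}.
(a,b)_23: α=0, u≡2; β=2, v≡20 (mod 23); (2|23)=+1, (20|23)=-1; sign (−1)^0·+1^2·-1^0 = +1.
(a,b)_3: α=-4, u≡2; β=-2, v≡2 (mod 3); (2|3)=-1, (2|3)=-1; sign (−1)^0·-1^-2·-1^-4 = +1.
(a,b)_2: α=0, β=4; u≡1, v≡1 (mod 8); ε(u)ε(v)=0·0, αω(v)=0·0, βω(u)=4·0; sum ≡ 0  ⇒  +1.
(a,b)_13: α=2, u≡1; β=3, v≡9 (mod 13); (1|13)=+1, (9|13)=+1; sign (−1)^0·+1^3·+1^2 = +1.
(a,b)_5: α=-4, u≡1; β=-4, v≡1 (mod 5); (1|5)=+1, (1|5)=+1; sign (−1)^0·+1^-4·+1^-4 = +1.
(a,b)_29: α=2, u≡25; β=1, v≡22 (mod 29); (25|29)=+1, (22|29)=+1; sign (−1)^0·+1^1·+1^2 = +1.
(a,b)_11: α=3, u≡10; β=5, v≡6 (mod 11); (10|11)=-1, (6|11)=-1; sign (−1)^1·-1^5·-1^3 = -1.
(a,b)_19: α=1, u≡6; β=2, v≡17 (mod 19); (6|19)=+1, (17|19)=+1; sign (−1)^0·+1^2·+1^1 = +1.
(a,b)_37: α=2, u≡13; β=3, v≡4 (mod 37); (13|37)=-1, (4|37)=+1; sign (−1)^0·-1^3·+1^2 = -1.
(a,b)_43: α=2, u≡8; β=0, v≡2 (mod 43); (8|43)=-1, (2|43)=-1; sign (−1)^0·-1^0·-1^2 = +1.
(a,b)_∞: sgn(209)=+, sgn(-153439)=−, so +1.
|Ram(209, -153439)| = 2, even; anisotropic at {11, 37}.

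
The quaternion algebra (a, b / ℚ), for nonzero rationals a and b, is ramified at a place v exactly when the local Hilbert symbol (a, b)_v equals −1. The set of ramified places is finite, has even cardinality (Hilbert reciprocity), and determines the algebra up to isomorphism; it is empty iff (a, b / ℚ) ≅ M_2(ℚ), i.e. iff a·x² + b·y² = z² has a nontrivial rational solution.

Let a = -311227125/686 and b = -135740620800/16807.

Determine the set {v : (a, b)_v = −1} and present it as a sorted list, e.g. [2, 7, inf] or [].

[3, 17, 19, inf]

(a, b) ≡ (-3990, -714) mod (ℚ^×)²; places V = {2, 3, 5, 7, 11, 17, 19, ∞}.
(a,b)_17: α=0, u≡3; β=1, v≡4 (mod 17); (3|17)=-1, (4|17)=+1; sign (−1)^0·-1^1·+1^0 = -1.
(a,b)_7: α=-3, u≡4; β=-5, v≡6 (mod 7); (4|7)=+1, (6|7)=-1; sign (−1)^1·+1^-5·-1^-3 = +1.
(a,b)_11: α=2, u≡4; β=0, v≡4 (mod 11); (4|11)=+1, (4|11)=+1; sign (−1)^0·+1^0·+1^2 = +1.
(a,b)_5: α=3, u≡3; β=2, v≡4 (mod 5); (3|5)=-1, (4|5)=+1; sign (−1)^0·-1^2·+1^3 = +1.
(a,b)_19: α=3, u≡8; β=2, v≡8 (mod 19); (8|19)=-1, (8|19)=-1; sign (−1)^0·-1^2·-1^3 = -1.
(a,b)_2: α=-1, β=15; u≡5, v≡3 (mod 8); ε(u)ε(v)=0·1, αω(v)=-1·1, βω(u)=15·1; sum ≡ 0  ⇒  +1.
(a,b)_∞: sgn(-3990)=−, sgn(-714)=−, so -1.
(a,b)_3: α=1, u≡2; β=3, v≡2 (mod 3); (2|3)=-1, (2|3)=-1; sign (−1)^1·-1^3·-1^1 = -1.
|Ram(-3990, -714)| = 4, even; anisotropic at {3, 17, 19, ∞}.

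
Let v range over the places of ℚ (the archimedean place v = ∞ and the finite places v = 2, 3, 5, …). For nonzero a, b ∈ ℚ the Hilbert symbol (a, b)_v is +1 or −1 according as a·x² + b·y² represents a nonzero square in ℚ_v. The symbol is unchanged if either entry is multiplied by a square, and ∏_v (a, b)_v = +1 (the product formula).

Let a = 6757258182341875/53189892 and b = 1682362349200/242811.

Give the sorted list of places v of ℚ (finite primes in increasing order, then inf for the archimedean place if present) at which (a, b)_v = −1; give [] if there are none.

[2, 19, 29, 47]

Mod squares: a ≡ 77691, b ≡ 1320747. Check v ∈ {∞, 2, 3, 5, 7, 13, 17, 19, 23, 29, 31, 47}.
v=31: a=31^2·(≡4), b=31^2·(≡11) mod 31; (4|31)=+1, (11|31)=-1; (−1)^{2·2·15}·(+1)^2·(-1)^2 = +1.
v=23: a=23^-2·(≡14), b=23^-2·(≡8) mod 23; (14|23)=-1, (8|23)=+1; (−1)^{-2·-2·11}·(-1)^-2·(+1)^-2 = +1.
v=2: v_2(a)=-2, v_2(b)=4; units ≡ 3, 3 (mod 8); ε·ε+αω+βω = 1·1+-2·1+4·1 ≡ 1  ⇒  (a,b)_2 = -1.
v=47: a=47^1·(≡32), b=47^1·(≡14) mod 47; (32|47)=+1, (14|47)=+1; (−1)^{1·1·23}·(+1)^1·(+1)^1 = -1.
v=29: a=29^1·(≡14), b=29^1·(≡4) mod 29; (14|29)=-1, (4|29)=+1; (−1)^{1·1·14}·(-1)^1·(+1)^1 = -1.
v=17: a=17^2·(≡15), b=17^-1·(≡8) mod 17; (15|17)=+1, (8|17)=+1; (−1)^{2·-1·8}·(+1)^-1·(+1)^2 = +1.
v=3: a=3^-3·(≡1), b=3^-3·(≡2) mod 3; (1|3)=+1, (2|3)=-1; (−1)^{-3·-3·1}·(+1)^-3·(-1)^-3 = +1.
v=13: a=13^4·(≡3), b=13^2·(≡12) mod 13; (3|13)=+1, (12|13)=+1; (−1)^{4·2·6}·(+1)^2·(+1)^4 = +1.
v=7: a=7^-2·(≡3), b=7^0·(≡4) mod 7; (3|7)=-1, (4|7)=+1; (−1)^{-2·0·3}·(-1)^0·(+1)^-2 = +1.
v=∞: 77691 > 0 and 1320747 > 0  ⇒  (a,b)_∞ = +1.
v=19: a=19^-1·(≡11), b=19^1·(≡11) mod 19; (11|19)=+1, (11|19)=+1; (−1)^{-1·1·9}·(+1)^1·(+1)^-1 = -1.
v=5: a=5^4·(≡1), b=5^2·(≡3) mod 5; (1|5)=+1, (3|5)=-1; (−1)^{4·2·2}·(+1)^2·(-1)^4 = +1.
|Ram(77691, 1320747)| = 4, even; anisotropic at {2, 19, 29, 47}.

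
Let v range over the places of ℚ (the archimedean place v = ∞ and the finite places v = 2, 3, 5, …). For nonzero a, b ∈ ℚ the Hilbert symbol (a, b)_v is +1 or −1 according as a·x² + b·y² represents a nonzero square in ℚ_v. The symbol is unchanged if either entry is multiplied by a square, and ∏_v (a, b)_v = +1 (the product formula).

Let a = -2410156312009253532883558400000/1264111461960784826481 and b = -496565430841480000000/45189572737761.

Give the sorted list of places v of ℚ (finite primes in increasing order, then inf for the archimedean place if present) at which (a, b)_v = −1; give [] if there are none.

[5, 7, 11, 13, 17, inf]

(a, b) ≡ (-85085, -130) mod (ℚ^×)²; places V = {2, 3, 5, 7, 11, 13, 17, 23, 31, 37, 41, 43, ∞}.
(a,b)_31: α=-2, u≡4; β=-2, v≡16 (mod 31); (4|31)=+1, (16|31)=+1; sign (−1)^0·+1^-2·+1^-2 = +1.
(a,b)_41: α=-6, u≡9; β=-4, v≡11 (mod 41); (9|41)=+1, (11|41)=-1; sign (−1)^0·+1^-4·-1^-6 = +1.
(a,b)_11: α=3, u≡1; β=2, v≡8 (mod 11); (1|11)=+1, (8|11)=-1; sign (−1)^0·+1^2·-1^3 = -1.
(a,b)_37: α=4, u≡31; β=2, v≡5 (mod 37); (31|37)=-1, (5|37)=-1; sign (−1)^0·-1^2·-1^4 = +1.
(a,b)_3: α=-4, u≡1; β=-2, v≡2 (mod 3); (1|3)=+1, (2|3)=-1; sign (−1)^0·+1^-2·-1^-4 = +1.
(a,b)_5: α=5, u≡2; β=7, v≡1 (mod 5); (2|5)=-1, (1|5)=+1; sign (−1)^0·-1^7·+1^5 = -1.
(a,b)_7: α=9, u≡4; β=8, v≡3 (mod 7); (4|7)=+1, (3|7)=-1; sign (−1)^0·+1^8·-1^9 = -1.
(a,b)_∞: sgn(-85085)=−, sgn(-130)=−, so -1.
(a,b)_13: α=1, u≡5; β=1, v≡3 (mod 13); (5|13)=-1, (3|13)=+1; sign (−1)^0·-1^1·+1^1 = -1.
(a,b)_43: α=-4, u≡8; β=-2, v≡26 (mod 43); (8|43)=-1, (26|43)=-1; sign (−1)^0·-1^-2·-1^-4 = +1.
(a,b)_23: α=2, u≡17; β=0, v≡8 (mod 23); (17|23)=-1, (8|23)=+1; sign (−1)^0·-1^0·+1^2 = +1.
(a,b)_2: α=16, β=9; u≡3, v≡7 (mod 8); ε(u)ε(v)=1·1, αω(v)=16·0, βω(u)=9·1; sum ≡ 0  ⇒  +1.
(a,b)_17: α=1, u≡6; β=0, v≡3 (mod 17); (6|17)=-1, (3|17)=-1; sign (−1)^0·-1^0·-1^1 = -1.
(-85085, -130 / ℚ) ramifies at {5, 7, 11, 13, 17, ∞}: a division algebra.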